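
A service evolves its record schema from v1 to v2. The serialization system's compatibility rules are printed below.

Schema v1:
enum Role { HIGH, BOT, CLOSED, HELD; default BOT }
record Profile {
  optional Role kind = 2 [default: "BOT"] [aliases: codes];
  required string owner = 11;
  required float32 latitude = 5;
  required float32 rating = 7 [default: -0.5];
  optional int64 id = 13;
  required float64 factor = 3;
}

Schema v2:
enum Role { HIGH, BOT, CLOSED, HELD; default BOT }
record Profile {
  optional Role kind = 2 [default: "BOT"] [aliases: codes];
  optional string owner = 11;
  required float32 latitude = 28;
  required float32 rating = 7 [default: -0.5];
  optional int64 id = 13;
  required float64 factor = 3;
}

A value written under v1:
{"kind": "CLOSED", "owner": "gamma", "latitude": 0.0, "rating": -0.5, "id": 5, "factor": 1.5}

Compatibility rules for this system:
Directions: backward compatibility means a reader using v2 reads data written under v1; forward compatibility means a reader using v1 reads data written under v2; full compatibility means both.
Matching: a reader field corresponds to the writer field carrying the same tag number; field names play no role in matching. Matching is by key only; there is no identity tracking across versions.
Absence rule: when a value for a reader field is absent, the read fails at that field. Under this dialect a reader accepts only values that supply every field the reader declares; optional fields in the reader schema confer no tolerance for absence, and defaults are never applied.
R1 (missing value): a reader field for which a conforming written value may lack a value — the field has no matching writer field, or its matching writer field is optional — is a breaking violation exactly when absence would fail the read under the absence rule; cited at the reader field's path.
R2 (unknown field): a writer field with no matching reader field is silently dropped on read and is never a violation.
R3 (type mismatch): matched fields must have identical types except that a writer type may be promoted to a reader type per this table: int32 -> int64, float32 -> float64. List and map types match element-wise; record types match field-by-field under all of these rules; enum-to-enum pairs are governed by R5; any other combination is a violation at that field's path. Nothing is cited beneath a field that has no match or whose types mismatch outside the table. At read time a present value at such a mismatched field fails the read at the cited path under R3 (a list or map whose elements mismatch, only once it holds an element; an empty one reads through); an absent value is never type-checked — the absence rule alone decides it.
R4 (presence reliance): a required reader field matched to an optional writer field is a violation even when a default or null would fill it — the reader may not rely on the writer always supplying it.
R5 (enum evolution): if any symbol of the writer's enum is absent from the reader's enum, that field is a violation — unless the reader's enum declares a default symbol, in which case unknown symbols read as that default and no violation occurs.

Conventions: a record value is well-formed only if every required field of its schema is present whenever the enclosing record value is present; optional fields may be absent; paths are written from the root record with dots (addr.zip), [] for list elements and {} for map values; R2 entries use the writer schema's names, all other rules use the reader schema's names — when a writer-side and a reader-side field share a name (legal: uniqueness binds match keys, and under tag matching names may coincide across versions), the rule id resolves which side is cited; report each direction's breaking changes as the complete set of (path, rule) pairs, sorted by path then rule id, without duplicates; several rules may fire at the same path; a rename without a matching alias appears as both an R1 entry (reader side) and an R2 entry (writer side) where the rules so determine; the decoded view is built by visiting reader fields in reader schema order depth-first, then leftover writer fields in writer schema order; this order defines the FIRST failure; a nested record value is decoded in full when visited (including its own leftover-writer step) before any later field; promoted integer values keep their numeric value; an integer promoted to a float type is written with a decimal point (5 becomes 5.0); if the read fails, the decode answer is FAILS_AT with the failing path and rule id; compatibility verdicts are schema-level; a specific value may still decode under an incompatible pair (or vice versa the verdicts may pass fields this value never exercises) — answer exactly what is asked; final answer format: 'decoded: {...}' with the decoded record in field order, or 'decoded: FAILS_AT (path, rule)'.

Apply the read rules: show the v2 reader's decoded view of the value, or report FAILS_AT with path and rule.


in Profile below, arrows point writer -> reader
decode (reader v2):
  kind := "CLOSED"
  owner := "gamma"
  read fails at latitude under R1 (no fill)
  => FAILS_AT (latitude, R1)
the rest of the Profile diff is inert for this question:
  field owner in record Profile: required changed to optional -> affects the rule determinations only; this particular Profile value decodes identically

decoded: FAILS_AT (latitude, R1)


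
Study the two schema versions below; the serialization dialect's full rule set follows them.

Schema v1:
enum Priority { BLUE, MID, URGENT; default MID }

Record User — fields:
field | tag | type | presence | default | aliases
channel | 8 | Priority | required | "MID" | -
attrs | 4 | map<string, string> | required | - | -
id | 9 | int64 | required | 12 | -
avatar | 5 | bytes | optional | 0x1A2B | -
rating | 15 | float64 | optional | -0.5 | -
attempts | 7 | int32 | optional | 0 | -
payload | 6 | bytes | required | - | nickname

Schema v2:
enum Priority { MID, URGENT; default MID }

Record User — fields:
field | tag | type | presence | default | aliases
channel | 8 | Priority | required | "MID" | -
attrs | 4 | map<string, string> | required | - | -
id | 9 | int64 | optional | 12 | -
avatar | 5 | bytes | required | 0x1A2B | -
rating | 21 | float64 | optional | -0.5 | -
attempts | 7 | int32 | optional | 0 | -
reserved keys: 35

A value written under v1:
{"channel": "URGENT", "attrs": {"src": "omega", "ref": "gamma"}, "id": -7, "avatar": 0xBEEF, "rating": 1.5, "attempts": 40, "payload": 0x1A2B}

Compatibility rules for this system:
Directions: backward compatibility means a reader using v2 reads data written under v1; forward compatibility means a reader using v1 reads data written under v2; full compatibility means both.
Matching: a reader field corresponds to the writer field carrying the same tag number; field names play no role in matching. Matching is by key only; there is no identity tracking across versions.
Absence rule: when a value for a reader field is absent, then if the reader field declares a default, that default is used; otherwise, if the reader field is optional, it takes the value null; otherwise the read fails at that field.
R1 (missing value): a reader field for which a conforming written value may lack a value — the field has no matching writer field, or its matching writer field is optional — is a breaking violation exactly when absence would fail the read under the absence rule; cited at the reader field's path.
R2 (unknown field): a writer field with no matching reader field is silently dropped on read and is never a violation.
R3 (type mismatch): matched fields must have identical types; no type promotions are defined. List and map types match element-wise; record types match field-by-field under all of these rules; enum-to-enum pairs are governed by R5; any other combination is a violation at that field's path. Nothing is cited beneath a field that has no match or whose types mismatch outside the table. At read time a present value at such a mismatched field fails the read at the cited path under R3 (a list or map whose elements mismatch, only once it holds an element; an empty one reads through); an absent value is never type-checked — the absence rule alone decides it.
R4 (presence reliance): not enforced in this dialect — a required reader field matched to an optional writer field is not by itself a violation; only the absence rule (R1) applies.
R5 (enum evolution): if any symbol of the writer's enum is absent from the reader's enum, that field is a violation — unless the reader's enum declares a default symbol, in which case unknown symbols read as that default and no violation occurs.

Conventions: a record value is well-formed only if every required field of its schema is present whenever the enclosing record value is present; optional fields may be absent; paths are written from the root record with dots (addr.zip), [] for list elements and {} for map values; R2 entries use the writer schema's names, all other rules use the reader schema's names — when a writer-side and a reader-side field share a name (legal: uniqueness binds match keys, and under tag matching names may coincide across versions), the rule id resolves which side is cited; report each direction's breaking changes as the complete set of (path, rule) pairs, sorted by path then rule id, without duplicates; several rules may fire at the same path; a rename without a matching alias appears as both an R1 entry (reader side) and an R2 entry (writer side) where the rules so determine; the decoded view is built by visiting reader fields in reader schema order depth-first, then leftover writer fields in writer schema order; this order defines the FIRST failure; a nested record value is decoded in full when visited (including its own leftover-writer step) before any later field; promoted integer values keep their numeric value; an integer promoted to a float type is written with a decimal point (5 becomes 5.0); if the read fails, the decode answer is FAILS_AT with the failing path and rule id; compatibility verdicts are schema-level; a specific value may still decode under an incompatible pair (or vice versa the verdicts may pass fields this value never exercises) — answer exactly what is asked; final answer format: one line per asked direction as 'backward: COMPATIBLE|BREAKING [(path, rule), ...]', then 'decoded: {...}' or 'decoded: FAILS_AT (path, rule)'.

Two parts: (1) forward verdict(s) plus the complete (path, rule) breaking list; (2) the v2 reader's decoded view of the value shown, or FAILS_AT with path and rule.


in User below, arrows point writer -> reader
forward on User — v1 reading data written by v2:
  writer required, Priority -> Priority: reader channel maps from writer channel
  writer required, map<string, string> -> map<string, string>: reader attrs maps from writer attrs
  writer optional, int64 -> int64: reader id maps from writer id
  writer required, bytes -> bytes: reader avatar maps from writer avatar
  rating has no writer counterpart
  writer optional, int32 -> int32: reader attempts maps from writer attempts
  payload has no writer counterpart
  leftover writer field: rating
  violation R1 at payload
  => 1 violation(s): forward is BREAKING for User
decode (reader v2):
  channel := "URGENT"
  attrs := {"src": "omega", "ref": "gamma"}
  id := -7
  avatar := 0xBEEF
  rating := -0.5 (absent -> default)
  attempts := 40
  writer rating: unknown -> dropped
  writer payload: unknown -> dropped
  => decoded: {"channel": "URGENT", "attrs": {"src": "omega", "ref": "gamma"}, "id": -7, "avatar": 0xBEEF, "rating": -0.5, "attempts": 40}
checking off the User differences that do not matter here:
  field id in record User: required changed to optional -> no rule fires on it in User's dialect; the asked verdict holds
  field avatar in record User: optional changed to required -> no rule fires on it in User's dialect; the asked verdict holds
  enum Priority (field channel in record User): symbol BLUE removed -> no rule fires on it in User's dialect; the asked verdict holds

forward: BREAKING [(payload, R1)]; decoded: {"channel": "URGENT", "attrs": {"src": "omega", "ref": "gamma"}, "id": -7, "avatar": 0xBEEF, "rating": -0.5, "attempts": 40}


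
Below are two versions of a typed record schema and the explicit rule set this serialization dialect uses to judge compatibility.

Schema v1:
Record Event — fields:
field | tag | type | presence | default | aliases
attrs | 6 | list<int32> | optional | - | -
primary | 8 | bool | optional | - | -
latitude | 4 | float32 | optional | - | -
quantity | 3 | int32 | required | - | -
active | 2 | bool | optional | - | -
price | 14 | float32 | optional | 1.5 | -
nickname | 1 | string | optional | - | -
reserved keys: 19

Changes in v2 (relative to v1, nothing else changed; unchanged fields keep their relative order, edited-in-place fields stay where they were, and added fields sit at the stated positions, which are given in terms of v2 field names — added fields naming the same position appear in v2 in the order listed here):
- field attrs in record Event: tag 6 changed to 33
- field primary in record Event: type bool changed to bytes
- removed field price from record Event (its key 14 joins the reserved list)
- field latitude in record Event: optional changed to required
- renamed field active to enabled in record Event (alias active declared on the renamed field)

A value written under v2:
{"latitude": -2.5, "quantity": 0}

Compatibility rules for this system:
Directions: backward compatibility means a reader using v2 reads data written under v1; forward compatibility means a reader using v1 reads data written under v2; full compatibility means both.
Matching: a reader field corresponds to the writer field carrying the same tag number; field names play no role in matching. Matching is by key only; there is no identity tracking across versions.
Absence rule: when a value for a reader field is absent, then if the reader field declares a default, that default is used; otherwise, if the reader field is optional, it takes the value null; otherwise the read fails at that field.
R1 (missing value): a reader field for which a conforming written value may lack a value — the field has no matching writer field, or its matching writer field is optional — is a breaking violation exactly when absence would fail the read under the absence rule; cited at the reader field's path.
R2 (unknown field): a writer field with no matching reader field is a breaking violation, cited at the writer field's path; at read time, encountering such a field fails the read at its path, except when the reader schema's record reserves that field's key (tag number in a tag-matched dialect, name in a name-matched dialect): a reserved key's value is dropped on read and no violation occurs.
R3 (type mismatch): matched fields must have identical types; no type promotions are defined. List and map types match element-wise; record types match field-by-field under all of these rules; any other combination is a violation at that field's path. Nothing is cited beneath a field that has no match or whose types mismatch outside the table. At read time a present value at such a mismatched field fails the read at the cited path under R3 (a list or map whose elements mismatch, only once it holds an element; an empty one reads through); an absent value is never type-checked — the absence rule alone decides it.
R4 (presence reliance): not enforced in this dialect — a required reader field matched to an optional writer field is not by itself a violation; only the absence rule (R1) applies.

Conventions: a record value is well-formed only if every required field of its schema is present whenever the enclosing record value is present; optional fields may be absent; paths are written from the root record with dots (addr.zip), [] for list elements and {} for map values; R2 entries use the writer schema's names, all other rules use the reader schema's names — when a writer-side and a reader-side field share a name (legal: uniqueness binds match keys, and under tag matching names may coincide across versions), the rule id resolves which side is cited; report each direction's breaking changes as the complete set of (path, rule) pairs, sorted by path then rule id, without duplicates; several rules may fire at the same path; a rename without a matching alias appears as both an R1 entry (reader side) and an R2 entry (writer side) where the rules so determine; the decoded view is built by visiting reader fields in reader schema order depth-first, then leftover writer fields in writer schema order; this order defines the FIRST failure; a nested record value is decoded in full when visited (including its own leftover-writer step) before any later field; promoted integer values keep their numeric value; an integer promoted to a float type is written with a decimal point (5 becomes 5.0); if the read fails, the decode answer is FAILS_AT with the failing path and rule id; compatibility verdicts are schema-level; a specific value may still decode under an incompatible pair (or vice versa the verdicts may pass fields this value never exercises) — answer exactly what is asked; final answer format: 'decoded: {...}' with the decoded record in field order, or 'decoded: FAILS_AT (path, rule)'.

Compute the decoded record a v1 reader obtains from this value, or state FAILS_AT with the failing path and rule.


decoded: {"attrs": null, "primary": null, "latitude": -2.5, "quantity": 0, "active": null, "price": 1.5, "nickname": null}

the writer's type comes first in each Event pair
decode walk for Event under reader schema v1:
  attrs := null (absent, optional -> null)
  primary := null (absent, optional -> null)
  latitude := -2.5
  quantity := 0
  active := null (absent, optional -> null)
  price := 1.5 (absent -> default)
  nickname := null (absent, optional -> null)
  => decoded: {"attrs": null, "primary": null, "latitude": -2.5, "quantity": 0, "active": null, "price": 1.5, "nickname": null}
remaining Event differences; none change what is asked:
  field attrs in record Event: tag 6 changed to 33 -> matters for Event compatibility verdicts, not for this value's decode
  field primary in record Event: type bool changed to bytes -> matters for Event compatibility verdicts, not for this value's decode
  removed field price from record Event (its key 14 joins the reserved list) -> triggers nothing under the printed rules; the Event answer is the same either way
  field latitude in record Event: optional changed to required -> matters for Event compatibility verdicts, not for this value's decode
  renamed field active to enabled in record Event (alias active declared on the renamed field) -> triggers nothing under the printed rules; the Event answer is the same either way


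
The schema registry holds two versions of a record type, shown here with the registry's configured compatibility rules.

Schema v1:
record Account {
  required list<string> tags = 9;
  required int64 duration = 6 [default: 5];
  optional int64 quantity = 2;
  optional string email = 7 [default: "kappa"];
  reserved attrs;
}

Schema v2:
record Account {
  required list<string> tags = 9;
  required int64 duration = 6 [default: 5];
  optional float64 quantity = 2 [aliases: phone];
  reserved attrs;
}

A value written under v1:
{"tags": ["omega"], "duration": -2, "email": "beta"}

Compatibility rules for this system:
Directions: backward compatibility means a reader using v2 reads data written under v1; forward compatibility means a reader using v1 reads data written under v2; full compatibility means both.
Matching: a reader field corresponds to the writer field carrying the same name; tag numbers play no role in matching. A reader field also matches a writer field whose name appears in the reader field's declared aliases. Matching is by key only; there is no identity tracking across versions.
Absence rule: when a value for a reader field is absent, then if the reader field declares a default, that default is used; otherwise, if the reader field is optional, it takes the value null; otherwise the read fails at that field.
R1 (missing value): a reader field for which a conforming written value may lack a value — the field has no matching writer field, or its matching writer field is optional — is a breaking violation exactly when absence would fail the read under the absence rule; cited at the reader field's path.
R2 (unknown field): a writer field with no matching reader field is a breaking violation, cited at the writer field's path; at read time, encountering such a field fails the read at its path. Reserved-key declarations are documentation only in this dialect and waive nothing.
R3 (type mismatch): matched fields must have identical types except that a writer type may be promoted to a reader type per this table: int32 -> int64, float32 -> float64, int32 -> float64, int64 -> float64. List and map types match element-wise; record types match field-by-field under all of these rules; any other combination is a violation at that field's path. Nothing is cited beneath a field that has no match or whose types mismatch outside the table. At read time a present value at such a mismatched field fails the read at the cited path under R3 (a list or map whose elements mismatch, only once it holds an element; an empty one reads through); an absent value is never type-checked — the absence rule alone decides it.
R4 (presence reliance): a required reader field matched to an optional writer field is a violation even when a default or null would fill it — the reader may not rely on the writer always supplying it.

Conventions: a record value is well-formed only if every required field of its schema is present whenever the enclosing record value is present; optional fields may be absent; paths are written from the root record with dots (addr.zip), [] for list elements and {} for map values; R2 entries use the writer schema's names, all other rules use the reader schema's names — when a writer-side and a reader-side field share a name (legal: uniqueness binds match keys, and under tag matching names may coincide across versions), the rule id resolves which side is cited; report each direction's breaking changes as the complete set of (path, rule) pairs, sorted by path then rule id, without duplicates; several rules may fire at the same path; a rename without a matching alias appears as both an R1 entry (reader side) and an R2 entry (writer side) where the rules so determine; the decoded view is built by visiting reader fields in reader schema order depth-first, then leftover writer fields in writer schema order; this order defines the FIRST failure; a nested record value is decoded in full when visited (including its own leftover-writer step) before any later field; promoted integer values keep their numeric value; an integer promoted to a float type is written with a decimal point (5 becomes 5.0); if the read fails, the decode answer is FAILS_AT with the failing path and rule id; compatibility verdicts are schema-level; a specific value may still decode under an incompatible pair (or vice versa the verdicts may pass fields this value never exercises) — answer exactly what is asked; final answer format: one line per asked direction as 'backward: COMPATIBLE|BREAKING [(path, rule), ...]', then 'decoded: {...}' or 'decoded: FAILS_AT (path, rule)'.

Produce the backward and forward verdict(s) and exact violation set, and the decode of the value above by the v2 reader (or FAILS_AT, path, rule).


the writer's type comes first in each Account pair
backward analysis of Account with v2 as reader and v1 as writer:
  writer required, list<string> -> list<string>: reader tags maps from writer tags
  writer required, int64 -> int64: reader duration maps from writer duration
  writer optional, int64 -> float64: reader quantity maps from writer quantity
  writer field email has no reader counterpart
  breaking: (email, R2)
  => 1 violation(s): backward is BREAKING for Account
forward analysis of Account with v1 as reader and v2 as writer:
  writer required, list<string> -> list<string>: reader tags maps from writer tags
  writer required, int64 -> int64: reader duration maps from writer duration
  writer optional, float64 -> int64: reader quantity maps from writer quantity
  no writer field matches reader email
  breaking: (quantity, R3)
  => 1 violation(s): forward is BREAKING for Account
decoding the Account value with the v2 reader:
  tags := ["omega"]
  duration := -2
  quantity := null (absent, optional -> null)
  read fails at email under R2 (unknown field)
  => FAILS_AT (email, R2)

backward: BREAKING [(email, R2)]; forward: BREAKING [(quantity, R3)]; decoded: FAILS_AT (email, R2)


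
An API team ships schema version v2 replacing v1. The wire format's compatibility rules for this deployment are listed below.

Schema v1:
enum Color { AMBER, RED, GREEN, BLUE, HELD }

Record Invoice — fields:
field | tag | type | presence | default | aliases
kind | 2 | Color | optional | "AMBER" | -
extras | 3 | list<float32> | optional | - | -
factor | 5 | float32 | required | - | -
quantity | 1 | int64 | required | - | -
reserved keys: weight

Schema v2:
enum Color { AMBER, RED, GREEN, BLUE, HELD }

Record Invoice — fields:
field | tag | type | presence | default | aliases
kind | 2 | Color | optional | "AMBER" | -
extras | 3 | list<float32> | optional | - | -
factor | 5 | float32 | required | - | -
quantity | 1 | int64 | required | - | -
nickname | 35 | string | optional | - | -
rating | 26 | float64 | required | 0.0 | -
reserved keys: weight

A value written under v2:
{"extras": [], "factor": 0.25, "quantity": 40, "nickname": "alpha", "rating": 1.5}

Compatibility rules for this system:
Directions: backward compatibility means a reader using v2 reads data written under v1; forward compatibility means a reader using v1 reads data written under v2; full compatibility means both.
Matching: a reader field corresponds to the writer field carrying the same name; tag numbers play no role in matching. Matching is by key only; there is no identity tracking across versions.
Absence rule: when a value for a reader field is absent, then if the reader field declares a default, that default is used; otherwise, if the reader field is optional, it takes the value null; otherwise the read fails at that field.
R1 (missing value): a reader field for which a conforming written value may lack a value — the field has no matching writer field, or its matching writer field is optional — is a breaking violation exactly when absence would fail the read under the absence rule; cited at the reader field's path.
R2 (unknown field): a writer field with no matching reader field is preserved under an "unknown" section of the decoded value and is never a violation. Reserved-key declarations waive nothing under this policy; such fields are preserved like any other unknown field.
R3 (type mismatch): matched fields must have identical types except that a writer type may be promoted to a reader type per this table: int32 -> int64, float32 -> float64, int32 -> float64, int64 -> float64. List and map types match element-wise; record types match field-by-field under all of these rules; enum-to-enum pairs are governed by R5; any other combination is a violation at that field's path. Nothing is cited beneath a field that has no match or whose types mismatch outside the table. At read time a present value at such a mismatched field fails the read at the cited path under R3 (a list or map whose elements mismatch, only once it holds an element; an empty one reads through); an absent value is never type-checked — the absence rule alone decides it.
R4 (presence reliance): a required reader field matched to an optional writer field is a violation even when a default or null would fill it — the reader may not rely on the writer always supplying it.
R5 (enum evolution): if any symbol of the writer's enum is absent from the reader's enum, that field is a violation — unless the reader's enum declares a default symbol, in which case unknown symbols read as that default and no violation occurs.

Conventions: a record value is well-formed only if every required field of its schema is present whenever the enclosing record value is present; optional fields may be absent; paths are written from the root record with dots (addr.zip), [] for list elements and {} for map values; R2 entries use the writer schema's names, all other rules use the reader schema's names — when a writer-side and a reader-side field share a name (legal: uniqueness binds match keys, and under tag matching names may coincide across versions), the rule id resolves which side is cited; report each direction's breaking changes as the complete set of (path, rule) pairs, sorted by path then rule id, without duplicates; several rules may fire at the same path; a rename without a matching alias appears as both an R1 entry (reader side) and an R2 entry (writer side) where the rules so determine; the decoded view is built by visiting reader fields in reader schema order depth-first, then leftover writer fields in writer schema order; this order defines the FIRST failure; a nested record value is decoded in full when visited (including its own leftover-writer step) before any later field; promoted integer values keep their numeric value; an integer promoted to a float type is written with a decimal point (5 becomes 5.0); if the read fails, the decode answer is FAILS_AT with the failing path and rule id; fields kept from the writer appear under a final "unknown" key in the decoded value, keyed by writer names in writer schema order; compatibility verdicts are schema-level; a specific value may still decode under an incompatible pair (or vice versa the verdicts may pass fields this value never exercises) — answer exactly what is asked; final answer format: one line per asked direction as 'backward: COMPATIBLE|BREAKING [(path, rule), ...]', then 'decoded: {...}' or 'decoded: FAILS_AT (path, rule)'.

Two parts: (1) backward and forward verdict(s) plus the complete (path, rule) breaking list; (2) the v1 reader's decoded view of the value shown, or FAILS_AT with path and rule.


backward: COMPATIBLE []; forward: COMPATIBLE []; decoded: {"kind": "AMBER", "extras": [], "factor": 0.25, "quantity": 40, "unknown": {"nickname": "alpha", "rating": 1.5}}

the writer's type comes first in each Invoice pair
backward on Invoice — v2 reading data written by v1:
  kind: paired with writer kind (Color -> Color; writer optional)
  extras: paired with writer extras (list<float32> -> list<float32>; writer optional)
  factor: paired with writer factor (float32 -> float32; writer required)
  quantity: paired with writer quantity (int64 -> int64; writer required)
  no writer field matches reader nickname
  no writer field matches reader rating
  nothing fires on Invoice: backward is COMPATIBLE
forward on Invoice — v1 reading data written by v2:
  kind: paired with writer kind (Color -> Color; writer optional)
  extras: paired with writer extras (list<float32> -> list<float32>; writer optional)
  factor: paired with writer factor (float32 -> float32; writer required)
  quantity: paired with writer quantity (int64 -> int64; writer required)
  nickname (writer side), unknown to reader
  rating (writer side), unknown to reader
  nothing fires on Invoice: forward is COMPATIBLE
migrating the Invoice value to v1:
  kind := "AMBER" (missing; default applied)
  extras := []
  factor := 0.25
  quantity := 40
  writer nickname: kept under "unknown"
  writer rating: kept under "unknown"
  => decoded: {"kind": "AMBER", "extras": [], "factor": 0.25, "quantity": 40, "unknown": {"nickname": "alpha", "rating": 1.5}}


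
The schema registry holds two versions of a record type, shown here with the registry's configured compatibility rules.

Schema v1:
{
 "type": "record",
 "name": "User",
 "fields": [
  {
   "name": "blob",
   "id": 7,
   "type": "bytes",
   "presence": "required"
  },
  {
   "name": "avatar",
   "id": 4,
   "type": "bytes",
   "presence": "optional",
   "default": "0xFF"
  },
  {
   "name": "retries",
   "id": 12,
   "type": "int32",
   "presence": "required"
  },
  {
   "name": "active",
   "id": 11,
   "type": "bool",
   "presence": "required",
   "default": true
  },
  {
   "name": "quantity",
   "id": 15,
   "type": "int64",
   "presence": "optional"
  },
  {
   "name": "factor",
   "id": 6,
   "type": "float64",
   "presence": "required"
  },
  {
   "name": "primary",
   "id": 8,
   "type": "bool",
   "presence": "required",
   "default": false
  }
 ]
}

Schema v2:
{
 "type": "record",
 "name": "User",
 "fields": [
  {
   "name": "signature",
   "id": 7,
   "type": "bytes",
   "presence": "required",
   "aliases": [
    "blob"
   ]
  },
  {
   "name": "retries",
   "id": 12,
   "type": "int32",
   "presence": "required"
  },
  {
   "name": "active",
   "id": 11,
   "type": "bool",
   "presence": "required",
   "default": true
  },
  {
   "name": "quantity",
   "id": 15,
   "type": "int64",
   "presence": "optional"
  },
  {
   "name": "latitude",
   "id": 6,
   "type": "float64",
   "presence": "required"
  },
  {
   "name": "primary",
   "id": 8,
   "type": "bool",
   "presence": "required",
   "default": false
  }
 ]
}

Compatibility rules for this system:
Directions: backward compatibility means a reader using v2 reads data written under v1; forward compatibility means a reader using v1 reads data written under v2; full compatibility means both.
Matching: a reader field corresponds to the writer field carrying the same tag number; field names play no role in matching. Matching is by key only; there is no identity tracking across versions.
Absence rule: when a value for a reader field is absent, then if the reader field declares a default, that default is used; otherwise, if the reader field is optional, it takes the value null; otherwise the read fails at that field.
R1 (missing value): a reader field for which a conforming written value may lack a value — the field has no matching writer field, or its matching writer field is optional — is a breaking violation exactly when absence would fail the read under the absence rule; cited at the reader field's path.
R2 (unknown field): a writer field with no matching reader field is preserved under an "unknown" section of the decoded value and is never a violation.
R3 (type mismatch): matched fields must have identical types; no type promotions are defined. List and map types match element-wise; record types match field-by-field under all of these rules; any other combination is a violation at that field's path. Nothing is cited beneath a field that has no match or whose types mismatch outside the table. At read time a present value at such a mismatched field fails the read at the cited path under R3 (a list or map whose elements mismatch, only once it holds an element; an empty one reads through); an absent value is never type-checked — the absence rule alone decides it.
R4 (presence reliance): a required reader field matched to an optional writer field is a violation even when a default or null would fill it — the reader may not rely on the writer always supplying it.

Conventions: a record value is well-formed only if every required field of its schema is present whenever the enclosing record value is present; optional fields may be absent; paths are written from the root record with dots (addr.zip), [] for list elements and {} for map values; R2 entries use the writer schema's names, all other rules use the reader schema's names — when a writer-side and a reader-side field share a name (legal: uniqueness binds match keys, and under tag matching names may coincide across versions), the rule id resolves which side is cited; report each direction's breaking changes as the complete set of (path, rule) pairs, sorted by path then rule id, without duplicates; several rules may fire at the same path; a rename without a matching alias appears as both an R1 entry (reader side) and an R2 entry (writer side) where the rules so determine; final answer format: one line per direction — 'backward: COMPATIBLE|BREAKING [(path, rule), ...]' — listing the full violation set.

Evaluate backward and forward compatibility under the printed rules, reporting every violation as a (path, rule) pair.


in User below, arrows point writer -> reader
backward pass over User, reader schema v2, writer schema v1:
  writer required, bytes -> bytes: reader signature maps from writer blob
  writer required, int32 -> int32: reader retries maps from writer retries
  writer required, bool -> bool: reader active maps from writer active
  writer optional, int64 -> int64: reader quantity maps from writer quantity
  writer required, float64 -> float64: reader latitude maps from writer factor
  writer required, bool -> bool: reader primary maps from writer primary
  leftover writer field: avatar
  nothing fires on User: backward is COMPATIBLE
forward pass over User, reader schema v1, writer schema v2:
  writer required, bytes -> bytes: reader blob maps from writer signature
  no writer field matches reader avatar
  writer required, int32 -> int32: reader retries maps from writer retries
  writer required, bool -> bool: reader active maps from writer active
  writer optional, int64 -> int64: reader quantity maps from writer quantity
  writer required, float64 -> float64: reader factor maps from writer latitude
  writer required, bool -> bool: reader primary maps from writer primary
  nothing fires on User: forward is COMPATIBLE

backward: COMPATIBLE []; forward: COMPATIBLE []


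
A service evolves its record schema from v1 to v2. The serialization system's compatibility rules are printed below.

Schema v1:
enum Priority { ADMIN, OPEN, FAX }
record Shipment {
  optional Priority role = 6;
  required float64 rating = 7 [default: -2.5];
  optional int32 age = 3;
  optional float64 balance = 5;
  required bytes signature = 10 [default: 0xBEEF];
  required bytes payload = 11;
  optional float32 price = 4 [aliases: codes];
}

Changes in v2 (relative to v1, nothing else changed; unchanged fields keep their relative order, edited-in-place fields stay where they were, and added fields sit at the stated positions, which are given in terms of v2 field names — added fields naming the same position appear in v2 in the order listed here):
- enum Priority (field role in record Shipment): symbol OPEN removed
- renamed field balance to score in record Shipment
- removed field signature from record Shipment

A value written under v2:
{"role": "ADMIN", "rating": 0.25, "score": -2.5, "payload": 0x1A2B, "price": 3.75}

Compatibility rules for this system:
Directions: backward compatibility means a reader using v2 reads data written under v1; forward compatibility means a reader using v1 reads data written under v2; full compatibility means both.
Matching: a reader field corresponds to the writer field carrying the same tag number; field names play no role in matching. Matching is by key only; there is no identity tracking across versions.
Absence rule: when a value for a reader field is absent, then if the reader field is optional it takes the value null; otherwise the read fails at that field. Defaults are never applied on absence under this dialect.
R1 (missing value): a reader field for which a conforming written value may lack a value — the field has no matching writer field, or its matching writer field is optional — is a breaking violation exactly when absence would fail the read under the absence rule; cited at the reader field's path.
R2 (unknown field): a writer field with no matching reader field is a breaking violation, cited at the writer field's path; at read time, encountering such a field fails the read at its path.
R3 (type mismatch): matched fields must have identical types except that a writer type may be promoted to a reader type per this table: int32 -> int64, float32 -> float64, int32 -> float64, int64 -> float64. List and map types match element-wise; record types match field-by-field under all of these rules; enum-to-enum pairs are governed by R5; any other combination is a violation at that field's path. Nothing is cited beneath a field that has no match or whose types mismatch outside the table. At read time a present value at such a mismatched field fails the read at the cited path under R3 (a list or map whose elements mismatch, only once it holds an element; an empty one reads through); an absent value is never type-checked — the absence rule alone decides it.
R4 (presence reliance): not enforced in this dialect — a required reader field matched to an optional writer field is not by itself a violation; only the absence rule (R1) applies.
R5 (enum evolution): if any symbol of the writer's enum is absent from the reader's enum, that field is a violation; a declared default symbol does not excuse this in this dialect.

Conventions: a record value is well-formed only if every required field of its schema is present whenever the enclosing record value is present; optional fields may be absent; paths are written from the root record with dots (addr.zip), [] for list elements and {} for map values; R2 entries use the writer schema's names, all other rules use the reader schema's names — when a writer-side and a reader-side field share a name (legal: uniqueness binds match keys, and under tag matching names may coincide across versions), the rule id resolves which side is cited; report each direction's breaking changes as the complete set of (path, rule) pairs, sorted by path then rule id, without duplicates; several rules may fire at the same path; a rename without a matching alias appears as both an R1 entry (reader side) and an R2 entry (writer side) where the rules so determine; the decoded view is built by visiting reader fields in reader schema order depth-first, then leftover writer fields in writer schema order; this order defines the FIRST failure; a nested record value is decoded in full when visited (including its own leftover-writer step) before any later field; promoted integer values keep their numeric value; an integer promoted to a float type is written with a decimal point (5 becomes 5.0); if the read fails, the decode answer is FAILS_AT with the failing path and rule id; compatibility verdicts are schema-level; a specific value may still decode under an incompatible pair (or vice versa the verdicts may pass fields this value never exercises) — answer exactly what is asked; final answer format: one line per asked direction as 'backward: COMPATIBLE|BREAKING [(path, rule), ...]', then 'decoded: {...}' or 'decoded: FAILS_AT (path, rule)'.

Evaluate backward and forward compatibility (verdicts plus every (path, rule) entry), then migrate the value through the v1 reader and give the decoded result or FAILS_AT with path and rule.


backward: BREAKING [(role, R5), (signature, R2)]; forward: BREAKING [(signature, R1)]; decoded: FAILS_AT (signature, R1)

each type pair in Shipment: writer, then reader
backward on Shipment — v2 reading data written by v1:
  writer optional, Priority -> Priority: reader role maps from writer role
  writer required, float64 -> float64: reader rating maps from writer rating
  writer optional, int32 -> int32: reader age maps from writer age
  writer optional, float64 -> float64: reader score maps from writer balance
  writer required, bytes -> bytes: reader payload maps from writer payload
  writer optional, float32 -> float32: reader price maps from writer price
  writer field signature has no reader counterpart
  R5 fires at role
  R2 fires at signature
  => 2 violation(s): backward is BREAKING for Shipment
forward on Shipment — v1 reading data written by v2:
  writer optional, Priority -> Priority: reader role maps from writer role
  writer required, float64 -> float64: reader rating maps from writer rating
  writer optional, int32 -> int32: reader age maps from writer age
  writer optional, float64 -> float64: reader balance maps from writer score
  signature: no writer-side match
  writer required, bytes -> bytes: reader payload maps from writer payload
  writer optional, float32 -> float32: reader price maps from writer price
  R1 fires at signature
  => 1 violation(s): forward is BREAKING for Shipment
migrating the Shipment value to v1:
  role := "ADMIN"
  rating := 0.25
  age := null (not supplied -> null)
  balance := -2.5 (from writer score)
  read fails at signature under R1 (no fill)
  => FAILS_AT (signature, R1)
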